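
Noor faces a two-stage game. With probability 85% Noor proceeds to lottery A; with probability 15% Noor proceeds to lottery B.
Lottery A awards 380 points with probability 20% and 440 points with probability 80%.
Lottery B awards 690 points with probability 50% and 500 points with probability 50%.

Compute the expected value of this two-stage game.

EV(A) = 0.2 × 380 + 0.8 × 440 = 76 + 352 = 428
EV(B) = 0.5 × 690 + 0.5 × 500 = 345 + 250 = 595
Overall = 0.85 × 428 + 0.15 × 595 = 363.8 + 89.25 = 453.05

453.05 points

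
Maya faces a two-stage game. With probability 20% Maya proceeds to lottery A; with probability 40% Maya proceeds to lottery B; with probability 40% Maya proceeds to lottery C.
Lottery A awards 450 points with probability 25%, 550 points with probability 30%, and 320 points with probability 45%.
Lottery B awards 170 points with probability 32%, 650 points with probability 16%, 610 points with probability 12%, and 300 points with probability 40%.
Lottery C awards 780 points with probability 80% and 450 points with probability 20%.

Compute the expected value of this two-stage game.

510.54 points

EV(A) = 0.25 × 450 + 0.3 × 550 + 0.45 × 320 = 112.5 + 165 + 144 = 421.5
EV(B) = 0.32 × 170 + 0.16 × 650 + 0.12 × 610 + 0.4 × 300 = 54.4 + 104 + 73.2 + 120 = 351.6
EV(C) = 0.8 × 780 + 0.2 × 450 = 624 + 90 = 714
Overall = 0.2 × 421.5 + 0.4 × 351.6 + 0.4 × 714 = 84.3 + 140.64 + 285.6 = 510.54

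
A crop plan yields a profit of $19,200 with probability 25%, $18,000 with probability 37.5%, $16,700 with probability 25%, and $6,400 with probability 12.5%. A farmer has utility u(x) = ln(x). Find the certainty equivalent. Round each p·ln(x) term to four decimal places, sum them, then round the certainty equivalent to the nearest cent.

$15,776.87

E[u] = 0.25·ln(19200) + 0.375·ln(18000) + 0.25·ln(16700) + 0.125·ln(6400) = 2.4657 + 3.6743 + 2.4308 + 1.0955 = 9.6663
CE = e^9.6663 ≈ 15776.87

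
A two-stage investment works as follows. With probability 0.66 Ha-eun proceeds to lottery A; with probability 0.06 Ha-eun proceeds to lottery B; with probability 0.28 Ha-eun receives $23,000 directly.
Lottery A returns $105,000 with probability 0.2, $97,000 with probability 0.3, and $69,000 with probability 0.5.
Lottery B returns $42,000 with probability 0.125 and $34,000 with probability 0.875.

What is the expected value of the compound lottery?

EV(A) = 0.2 × 105000 + 0.3 × 97000 + 0.5 × 69000 = 21000 + 29100 + 34500 = 84600
EV(B) = 0.125 × 42000 + 0.875 × 34000 = 5250 + 29750 = 35000
Branch C: 23000 (certain)
Overall = 0.66 × 84600 + 0.06 × 35000 + 0.28 × 23000 = 55836 + 2100 + 6440 = 64376

$64,376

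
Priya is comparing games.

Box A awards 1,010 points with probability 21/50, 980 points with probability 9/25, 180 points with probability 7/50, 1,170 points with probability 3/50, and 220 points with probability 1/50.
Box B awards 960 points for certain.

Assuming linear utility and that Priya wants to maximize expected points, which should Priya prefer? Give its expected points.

Box B (960 points)

Box A = 21/50 × 1010 + 9/25 × 980 + 7/50 × 180 + 3/50 × 1170 + 1/50 × 220 = 424.2 + 352.8 + 25.2 + 70.2 + 4.4 = 876.8
Box B: 960 (certain)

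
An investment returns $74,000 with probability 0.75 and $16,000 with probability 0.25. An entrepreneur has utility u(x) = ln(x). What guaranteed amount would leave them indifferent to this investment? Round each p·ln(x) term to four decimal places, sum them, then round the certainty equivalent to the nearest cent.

E[u] = 0.75·ln(74000) + 0.25·ln(16000) = 8.4089 + 2.4201 = 10.8290
CE = e^10.8290 ≈ 50463.22

$50,463.22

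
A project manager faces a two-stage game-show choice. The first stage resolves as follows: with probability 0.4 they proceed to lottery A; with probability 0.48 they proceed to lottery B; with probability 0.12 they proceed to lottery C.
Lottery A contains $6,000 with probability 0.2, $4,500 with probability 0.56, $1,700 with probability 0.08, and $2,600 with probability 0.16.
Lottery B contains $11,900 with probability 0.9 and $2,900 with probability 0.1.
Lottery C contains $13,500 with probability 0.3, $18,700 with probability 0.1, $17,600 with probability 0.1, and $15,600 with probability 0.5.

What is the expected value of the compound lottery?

EV(A) = 0.2 × 6000 + 0.56 × 4500 + 0.08 × 1700 + 0.16 × 2600 = 1200 + 2520 + 136 + 416 = 4272
EV(B) = 0.9 × 11900 + 0.1 × 2900 = 10710 + 290 = 11000
EV(C) = 0.3 × 13500 + 0.1 × 18700 + 0.1 × 17600 + 0.5 × 15600 = 4050 + 1870 + 1760 + 7800 = 15480
Overall = 0.4 × 4272 + 0.48 × 11000 + 0.12 × 15480 = 1708.8 + 5280 + 1857.6 = 8846.4

$8,846.40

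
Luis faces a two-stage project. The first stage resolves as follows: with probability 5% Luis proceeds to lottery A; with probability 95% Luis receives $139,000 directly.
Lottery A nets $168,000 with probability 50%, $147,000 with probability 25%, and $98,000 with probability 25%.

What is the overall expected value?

$139,312.50

EV(A) = 0.5 × 168000 + 0.25 × 147000 + 0.25 × 98000 = 84000 + 36750 + 24500 = 145250
Branch B: 139000 (certain)
Overall = 0.05 × 145250 + 0.95 × 139000 = 7262.5 + 132050 = 139312.5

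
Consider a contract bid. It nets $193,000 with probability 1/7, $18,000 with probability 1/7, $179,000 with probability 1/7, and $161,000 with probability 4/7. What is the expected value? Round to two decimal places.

$147,714.29

EV = 1/7 × 193000 + 1/7 × 18000 + 1/7 × 179000 + 4/7 × 161000 = 27571.4286 + 2571.4286 + 25571.4286 + 92000 = 147714.2857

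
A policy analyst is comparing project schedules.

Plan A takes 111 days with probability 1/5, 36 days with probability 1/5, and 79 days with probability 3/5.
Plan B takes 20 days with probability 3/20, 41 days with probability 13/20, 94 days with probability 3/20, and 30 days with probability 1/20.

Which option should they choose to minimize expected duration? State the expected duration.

Plan B (45.25 days)

Plan A = 1/5 × 111 + 1/5 × 36 + 3/5 × 79 = 22.2 + 7.2 + 47.4 = 76.8
Plan B = 3/20 × 20 + 13/20 × 41 + 3/20 × 94 + 1/20 × 30 = 3 + 26.65 + 14.1 + 1.5 = 45.25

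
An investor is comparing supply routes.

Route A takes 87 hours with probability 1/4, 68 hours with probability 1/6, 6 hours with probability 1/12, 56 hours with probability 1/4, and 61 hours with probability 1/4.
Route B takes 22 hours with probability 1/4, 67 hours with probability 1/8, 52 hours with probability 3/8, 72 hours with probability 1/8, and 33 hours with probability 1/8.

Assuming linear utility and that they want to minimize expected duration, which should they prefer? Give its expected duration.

Route A = 1/4 × 87 + 1/6 × 68 + 1/12 × 6 + 1/4 × 56 + 1/4 × 61 = 21.75 + 11.3333 + 0.5 + 14 + 15.25 = 62.8333
Route B = 1/4 × 22 + 1/8 × 67 + 3/8 × 52 + 1/8 × 72 + 1/8 × 33 = 5.5 + 8.375 + 19.5 + 9 + 4.125 = 46.5

Route B (46.5 hours)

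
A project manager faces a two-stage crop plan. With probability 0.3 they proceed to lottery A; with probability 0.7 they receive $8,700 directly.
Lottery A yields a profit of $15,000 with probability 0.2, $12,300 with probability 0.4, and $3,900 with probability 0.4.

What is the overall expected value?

EV(A) = 0.2 × 15000 + 0.4 × 12300 + 0.4 × 3900 = 3000 + 4920 + 1560 = 9480
Branch B: 8700 (certain)
Overall = 0.3 × 9480 + 0.7 × 8700 = 2844 + 6090 = 8934

$8,934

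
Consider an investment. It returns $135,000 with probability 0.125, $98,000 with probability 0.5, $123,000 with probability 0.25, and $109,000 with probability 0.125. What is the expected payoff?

$110,250

EV = 0.125 × 135000 + 0.5 × 98000 + 0.25 × 123000 + 0.125 × 109000 = 16875 + 49000 + 30750 + 13625 = 110250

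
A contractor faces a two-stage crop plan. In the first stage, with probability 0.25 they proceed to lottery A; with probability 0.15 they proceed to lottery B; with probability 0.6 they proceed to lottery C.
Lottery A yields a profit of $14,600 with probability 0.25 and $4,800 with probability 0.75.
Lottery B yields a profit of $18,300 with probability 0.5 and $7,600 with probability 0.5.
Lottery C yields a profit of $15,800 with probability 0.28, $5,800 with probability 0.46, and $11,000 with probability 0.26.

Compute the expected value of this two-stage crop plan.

EV(A) = 0.25 × 14600 + 0.75 × 4800 = 3650 + 3600 = 7250
EV(B) = 0.5 × 18300 + 0.5 × 7600 = 9150 + 3800 = 12950
EV(C) = 0.28 × 15800 + 0.46 × 5800 + 0.26 × 11000 = 4424 + 2668 + 2860 = 9952
Overall = 0.25 × 7250 + 0.15 × 12950 + 0.6 × 9952 = 1812.5 + 1942.5 + 5971.2 = 9726.2

$9,726.20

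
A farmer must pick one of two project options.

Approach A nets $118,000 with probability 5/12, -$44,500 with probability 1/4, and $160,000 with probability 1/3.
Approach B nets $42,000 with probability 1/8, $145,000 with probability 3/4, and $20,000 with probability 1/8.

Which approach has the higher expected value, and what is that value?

Approach A = 5/12 × 118000 + 1/4 × (-44500) + 1/3 × 160000 = 49166.6667 − 11125 + 53333.3333 = 91375
Approach B = 1/8 × 42000 + 3/4 × 145000 + 1/8 × 20000 = 5250 + 108750 + 2500 = 116500

Approach B ($116,500)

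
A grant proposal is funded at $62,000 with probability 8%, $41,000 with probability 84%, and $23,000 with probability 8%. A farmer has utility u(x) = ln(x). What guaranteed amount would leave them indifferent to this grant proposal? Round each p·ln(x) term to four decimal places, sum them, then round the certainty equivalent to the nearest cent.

E[u] = 0.08·ln(62000) + 0.84·ln(41000) + 0.08·ln(23000) = 0.8828 + 8.9219 + 0.8035 = 10.6082
CE = e^10.6082 ≈ 40465.30

$40,465.30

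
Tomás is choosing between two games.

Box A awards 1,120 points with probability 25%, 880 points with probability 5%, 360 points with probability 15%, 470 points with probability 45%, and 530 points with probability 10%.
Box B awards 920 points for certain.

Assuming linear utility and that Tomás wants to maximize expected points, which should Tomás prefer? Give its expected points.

Box B (920 points)

Box A = 0.25 × 1120 + 0.05 × 880 + 0.15 × 360 + 0.45 × 470 + 0.1 × 530 = 280 + 44 + 54 + 211.5 + 53 = 642.5
Box B: 920 (certain)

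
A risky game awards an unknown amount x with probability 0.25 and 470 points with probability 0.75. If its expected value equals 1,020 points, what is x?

0.25·x + 0.75·470 = 1020
0.25·x = 1020 − 352.5 = 667.5
x = 667.5 / 0.25 = 2670

x = 2,670 points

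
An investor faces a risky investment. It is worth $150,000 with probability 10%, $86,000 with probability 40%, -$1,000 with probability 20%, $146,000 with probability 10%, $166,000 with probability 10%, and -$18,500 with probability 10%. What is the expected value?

$78,550

EV = 0.1 × 150000 + 0.4 × 86000 + 0.2 × (-1000) + 0.1 × 146000 + 0.1 × 166000 + 0.1 × (-18500) = 15000 + 34400 − 200 + 14600 + 16600 − 1850 = 78550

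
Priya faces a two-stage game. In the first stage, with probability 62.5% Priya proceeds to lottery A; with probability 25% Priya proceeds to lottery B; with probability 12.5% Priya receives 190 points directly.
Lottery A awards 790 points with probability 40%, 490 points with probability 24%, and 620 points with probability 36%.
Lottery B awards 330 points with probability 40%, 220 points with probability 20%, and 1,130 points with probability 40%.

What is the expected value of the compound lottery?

591.25 points

EV(A) = 0.4 × 790 + 0.24 × 490 + 0.36 × 620 = 316 + 117.6 + 223.2 = 656.8
EV(B) = 0.4 × 330 + 0.2 × 220 + 0.4 × 1130 = 132 + 44 + 452 = 628
Branch C: 190 (certain)
Overall = 0.625 × 656.8 + 0.25 × 628 + 0.125 × 190 = 410.5 + 157 + 23.75 = 591.25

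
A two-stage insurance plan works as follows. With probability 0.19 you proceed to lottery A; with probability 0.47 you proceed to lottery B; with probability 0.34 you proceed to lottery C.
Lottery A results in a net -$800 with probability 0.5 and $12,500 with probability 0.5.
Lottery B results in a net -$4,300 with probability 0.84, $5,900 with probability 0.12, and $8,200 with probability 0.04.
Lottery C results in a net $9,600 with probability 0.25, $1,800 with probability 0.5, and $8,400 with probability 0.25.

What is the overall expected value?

EV(A) = 0.5 × (-800) + 0.5 × 12500 = -400 + 6250 = 5850
EV(B) = 0.84 × (-4300) + 0.12 × 5900 + 0.04 × 8200 = -3612 + 708 + 328 = -2576
EV(C) = 0.25 × 9600 + 0.5 × 1800 + 0.25 × 8400 = 2400 + 900 + 2100 = 5400
Overall = 0.19 × 5850 + 0.47 × (-2576) + 0.34 × 5400 = 1111.5 − 1210.72 + 1836 = 1736.78

$1,736.78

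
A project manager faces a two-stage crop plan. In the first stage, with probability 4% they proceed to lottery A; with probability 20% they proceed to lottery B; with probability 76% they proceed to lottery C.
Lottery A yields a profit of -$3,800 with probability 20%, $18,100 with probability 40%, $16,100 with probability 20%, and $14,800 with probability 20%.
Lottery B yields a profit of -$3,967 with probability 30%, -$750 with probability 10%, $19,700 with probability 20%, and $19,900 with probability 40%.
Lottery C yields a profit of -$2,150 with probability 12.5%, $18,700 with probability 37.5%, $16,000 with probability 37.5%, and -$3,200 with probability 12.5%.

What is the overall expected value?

$12,014.63

EV(A) = 0.2 × (-3800) + 0.4 × 18100 + 0.2 × 16100 + 0.2 × 14800 = -760 + 7240 + 3220 + 2960 = 12660
EV(B) = 0.3 × (-3967) + 0.1 × (-750) + 0.2 × 19700 + 0.4 × 19900 = -1190.1 − 75 + 3940 + 7960 = 10634.9
EV(C) = 0.125 × (-2150) + 0.375 × 18700 + 0.375 × 16000 + 0.125 × (-3200) = -268.75 + 7012.5 + 6000 − 400 = 12343.75
Overall = 0.04 × 12660 + 0.2 × 10634.9 + 0.76 × 12343.75 = 506.4 + 2126.98 + 9381.25 = 12014.63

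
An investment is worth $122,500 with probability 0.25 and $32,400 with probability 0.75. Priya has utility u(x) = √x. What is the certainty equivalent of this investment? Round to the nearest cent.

$49,506.25

E[u] = 0.25·√122500 + 0.75·√32400 = 0.25·350 + 0.75·180 = 222.5
CE = (222.5)² = 49506.25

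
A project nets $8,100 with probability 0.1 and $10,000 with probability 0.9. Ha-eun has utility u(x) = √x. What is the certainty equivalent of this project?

E[u] = 0.1·√8100 + 0.9·√10000 = 0.1·90 + 0.9·100 = 99
CE = (99)² = 9801

$9,801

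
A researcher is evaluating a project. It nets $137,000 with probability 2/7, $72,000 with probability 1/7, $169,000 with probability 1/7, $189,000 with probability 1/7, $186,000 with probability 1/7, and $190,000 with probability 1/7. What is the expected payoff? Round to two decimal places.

$154,285.71

EV = 2/7 × 137000 + 1/7 × 72000 + 1/7 × 169000 + 1/7 × 189000 + 1/7 × 186000 + 1/7 × 190000 = 39142.8571 + 10285.7143 + 24142.8571 + 27000 + 26571.4286 + 27142.8571 = 154285.7143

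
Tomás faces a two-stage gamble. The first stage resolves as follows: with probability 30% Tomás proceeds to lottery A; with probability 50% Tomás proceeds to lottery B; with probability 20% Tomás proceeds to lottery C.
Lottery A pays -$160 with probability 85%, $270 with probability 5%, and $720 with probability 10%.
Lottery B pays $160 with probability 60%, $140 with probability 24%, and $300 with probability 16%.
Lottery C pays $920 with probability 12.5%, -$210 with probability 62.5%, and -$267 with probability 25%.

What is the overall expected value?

EV(A) = 0.85 × (-160) + 0.05 × 270 + 0.1 × 720 = -136 + 13.5 + 72 = -50.5
EV(B) = 0.6 × 160 + 0.24 × 140 + 0.16 × 300 = 96 + 33.6 + 48 = 177.6
EV(C) = 0.125 × 920 + 0.625 × (-210) + 0.25 × (-267) = 115 − 131.25 − 66.75 = -83
Overall = 0.3 × (-50.5) + 0.5 × 177.6 + 0.2 × (-83) = -15.15 + 88.8 − 16.6 = 57.05

$57.05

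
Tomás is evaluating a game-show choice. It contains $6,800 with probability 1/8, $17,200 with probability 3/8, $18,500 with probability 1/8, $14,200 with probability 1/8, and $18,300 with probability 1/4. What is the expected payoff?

EV = 1/8 × 6800 + 3/8 × 17200 + 1/8 × 18500 + 1/8 × 14200 + 1/4 × 18300 = 850 + 6450 + 2312.5 + 1775 + 4575 = 15962.5

$15,962.50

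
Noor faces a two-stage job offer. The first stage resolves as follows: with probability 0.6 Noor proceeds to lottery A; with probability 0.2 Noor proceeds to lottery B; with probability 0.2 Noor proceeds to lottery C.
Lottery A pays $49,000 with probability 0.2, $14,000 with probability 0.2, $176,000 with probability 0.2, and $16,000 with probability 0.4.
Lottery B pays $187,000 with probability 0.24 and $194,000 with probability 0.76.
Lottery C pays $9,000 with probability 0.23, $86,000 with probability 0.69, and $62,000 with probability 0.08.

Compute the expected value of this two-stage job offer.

EV(A) = 0.2 × 49000 + 0.2 × 14000 + 0.2 × 176000 + 0.4 × 16000 = 9800 + 2800 + 35200 + 6400 = 54200
EV(B) = 0.24 × 187000 + 0.76 × 194000 = 44880 + 147440 = 192320
EV(C) = 0.23 × 9000 + 0.69 × 86000 + 0.08 × 62000 = 2070 + 59340 + 4960 = 66370
Overall = 0.6 × 54200 + 0.2 × 192320 + 0.2 × 66370 = 32520 + 38464 + 13274 = 84258

$84,258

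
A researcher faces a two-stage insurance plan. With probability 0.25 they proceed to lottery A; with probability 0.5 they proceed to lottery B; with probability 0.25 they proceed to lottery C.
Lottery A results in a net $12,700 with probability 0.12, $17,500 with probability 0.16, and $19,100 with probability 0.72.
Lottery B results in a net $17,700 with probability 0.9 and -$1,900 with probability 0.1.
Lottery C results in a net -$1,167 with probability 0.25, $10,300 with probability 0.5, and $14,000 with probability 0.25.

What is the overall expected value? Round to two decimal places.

EV(A) = 0.12 × 12700 + 0.16 × 17500 + 0.72 × 19100 = 1524 + 2800 + 13752 = 18076
EV(B) = 0.9 × 17700 + 0.1 × (-1900) = 15930 − 190 = 15740
EV(C) = 0.25 × (-1167) + 0.5 × 10300 + 0.25 × 14000 = -291.75 + 5150 + 3500 = 8358.25
Overall = 0.25 × 18076 + 0.5 × 15740 + 0.25 × 8358.25 = 4519 + 7870 + 2089.5625 = 14478.5625

$14,478.56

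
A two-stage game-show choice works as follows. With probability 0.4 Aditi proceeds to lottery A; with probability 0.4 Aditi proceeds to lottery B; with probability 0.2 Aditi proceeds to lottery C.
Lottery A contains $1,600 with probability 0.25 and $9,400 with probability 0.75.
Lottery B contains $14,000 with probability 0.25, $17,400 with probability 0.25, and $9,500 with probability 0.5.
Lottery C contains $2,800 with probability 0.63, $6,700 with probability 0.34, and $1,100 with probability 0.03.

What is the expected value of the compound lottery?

$8,835

EV(A) = 0.25 × 1600 + 0.75 × 9400 = 400 + 7050 = 7450
EV(B) = 0.25 × 14000 + 0.25 × 17400 + 0.5 × 9500 = 3500 + 4350 + 4750 = 12600
EV(C) = 0.63 × 2800 + 0.34 × 6700 + 0.03 × 1100 = 1764 + 2278 + 33 = 4075
Overall = 0.4 × 7450 + 0.4 × 12600 + 0.2 × 4075 = 2980 + 5040 + 815 = 8835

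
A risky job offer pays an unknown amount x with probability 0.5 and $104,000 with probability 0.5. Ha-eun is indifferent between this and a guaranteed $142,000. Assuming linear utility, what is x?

0.5·x + 0.5·104000 = 142000
0.5·x = 142000 − 52000 = 90000
x = 90000 / 0.5 = 180000

x = $180,000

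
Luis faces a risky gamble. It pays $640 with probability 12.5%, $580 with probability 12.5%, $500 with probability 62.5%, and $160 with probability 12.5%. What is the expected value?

EV = 0.125 × 640 + 0.125 × 580 + 0.625 × 500 + 0.125 × 160 = 80 + 72.5 + 312.5 + 20 = 485

$485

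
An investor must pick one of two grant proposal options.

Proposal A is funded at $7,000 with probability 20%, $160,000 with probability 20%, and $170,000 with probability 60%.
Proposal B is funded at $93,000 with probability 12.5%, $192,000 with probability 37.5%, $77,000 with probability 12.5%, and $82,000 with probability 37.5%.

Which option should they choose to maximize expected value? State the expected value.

Proposal A = 0.2 × 7000 + 0.2 × 160000 + 0.6 × 170000 = 1400 + 32000 + 102000 = 135400
Proposal B = 0.125 × 93000 + 0.375 × 192000 + 0.125 × 77000 + 0.375 × 82000 = 11625 + 72000 + 9625 + 30750 = 124000

Proposal A ($135,400)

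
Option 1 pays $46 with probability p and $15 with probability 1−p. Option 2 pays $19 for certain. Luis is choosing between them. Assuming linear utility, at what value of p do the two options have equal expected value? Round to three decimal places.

p = 0.129

p·46 + (1−p)·15 = 19
31p + 15 = 19
p = (19 − 15) / 31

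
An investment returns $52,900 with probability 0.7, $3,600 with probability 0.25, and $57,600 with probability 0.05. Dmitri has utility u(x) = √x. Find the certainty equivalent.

E[u] = 0.7·√52900 + 0.25·√3600 + 0.05·√57600 = 0.7·230 + 0.25·60 + 0.05·240 = 188
CE = (188)² = 35344

$35,344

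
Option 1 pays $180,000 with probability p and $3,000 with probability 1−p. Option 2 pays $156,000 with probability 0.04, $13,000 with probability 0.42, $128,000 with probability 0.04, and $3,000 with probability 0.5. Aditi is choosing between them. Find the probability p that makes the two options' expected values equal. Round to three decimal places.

EV(Option 2) = 0.04 × 156000 + 0.42 × 13000 + 0.04 × 128000 + 0.5 × 3000 = 6240 + 5460 + 5120 + 1500 = 18320
p·180000 + (1−p)·3000 = 18320
177000p + 3000 = 18320
p = (18320 − 3000) / 177000

p = 0.087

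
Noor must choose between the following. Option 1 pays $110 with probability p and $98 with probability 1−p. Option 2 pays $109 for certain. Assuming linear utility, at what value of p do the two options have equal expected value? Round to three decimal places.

p·110 + (1−p)·98 = 109
12p + 98 = 109
p = (109 − 98) / 12

p = 0.917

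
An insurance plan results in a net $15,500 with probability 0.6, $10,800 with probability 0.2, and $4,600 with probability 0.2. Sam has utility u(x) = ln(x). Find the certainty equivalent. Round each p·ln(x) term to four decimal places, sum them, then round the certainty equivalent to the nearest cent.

E[u] = 0.6·ln(15500) + 0.2·ln(10800) + 0.2·ln(4600) = 5.7892 + 1.8575 + 1.6868 = 9.3335
CE = e^9.3335 ≈ 11310.65

$11,310.65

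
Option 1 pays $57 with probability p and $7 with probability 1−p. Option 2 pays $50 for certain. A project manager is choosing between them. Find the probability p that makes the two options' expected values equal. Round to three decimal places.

p = 0.860

p·57 + (1−p)·7 = 50
50p + 7 = 50
p = (50 − 7) / 50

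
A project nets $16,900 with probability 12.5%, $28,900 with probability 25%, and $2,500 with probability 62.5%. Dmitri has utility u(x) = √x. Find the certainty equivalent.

E[u] = 0.125·√16900 + 0.25·√28900 + 0.625·√2500 = 0.125·130 + 0.25·170 + 0.625·50 = 90
CE = (90)² = 8100

$8,100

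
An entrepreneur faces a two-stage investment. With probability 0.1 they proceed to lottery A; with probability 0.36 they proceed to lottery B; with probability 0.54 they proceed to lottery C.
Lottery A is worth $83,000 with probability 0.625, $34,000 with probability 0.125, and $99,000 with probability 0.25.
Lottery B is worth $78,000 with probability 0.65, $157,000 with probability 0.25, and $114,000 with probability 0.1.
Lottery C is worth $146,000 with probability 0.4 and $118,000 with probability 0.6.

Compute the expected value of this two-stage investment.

EV(A) = 0.625 × 83000 + 0.125 × 34000 + 0.25 × 99000 = 51875 + 4250 + 24750 = 80875
EV(B) = 0.65 × 78000 + 0.25 × 157000 + 0.1 × 114000 = 50700 + 39250 + 11400 = 101350
EV(C) = 0.4 × 146000 + 0.6 × 118000 = 58400 + 70800 = 129200
Overall = 0.1 × 80875 + 0.36 × 101350 + 0.54 × 129200 = 8087.5 + 36486 + 69768 = 114341.5

$114,341.50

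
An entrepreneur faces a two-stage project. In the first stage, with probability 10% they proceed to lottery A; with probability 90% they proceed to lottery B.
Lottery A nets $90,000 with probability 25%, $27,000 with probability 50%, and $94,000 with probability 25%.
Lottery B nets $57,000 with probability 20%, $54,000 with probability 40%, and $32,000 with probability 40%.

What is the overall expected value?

$47,170

EV(A) = 0.25 × 90000 + 0.5 × 27000 + 0.25 × 94000 = 22500 + 13500 + 23500 = 59500
EV(B) = 0.2 × 57000 + 0.4 × 54000 + 0.4 × 32000 = 11400 + 21600 + 12800 = 45800
Overall = 0.1 × 59500 + 0.9 × 45800 = 5950 + 41220 = 47170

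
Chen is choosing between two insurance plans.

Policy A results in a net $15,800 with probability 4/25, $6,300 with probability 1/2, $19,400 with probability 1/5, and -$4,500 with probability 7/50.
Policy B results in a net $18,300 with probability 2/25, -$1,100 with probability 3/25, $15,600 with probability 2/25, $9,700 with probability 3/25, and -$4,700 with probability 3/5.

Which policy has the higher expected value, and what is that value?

Policy A = 4/25 × 15800 + 1/2 × 6300 + 1/5 × 19400 + 7/50 × (-4500) = 2528 + 3150 + 3880 − 630 = 8928
Policy B = 2/25 × 18300 + 3/25 × (-1100) + 2/25 × 15600 + 3/25 × 9700 + 3/5 × (-4700) = 1464 − 132 + 1248 + 1164 − 2820 = 924

Policy A ($8,928)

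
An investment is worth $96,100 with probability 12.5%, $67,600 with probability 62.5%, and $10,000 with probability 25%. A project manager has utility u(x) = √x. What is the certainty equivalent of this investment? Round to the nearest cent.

$51,189.06

E[u] = 0.125·√96100 + 0.625·√67600 + 0.25·√10000 = 0.125·310 + 0.625·260 + 0.25·100 = 226.25
CE = (226.25)² = 51189.0625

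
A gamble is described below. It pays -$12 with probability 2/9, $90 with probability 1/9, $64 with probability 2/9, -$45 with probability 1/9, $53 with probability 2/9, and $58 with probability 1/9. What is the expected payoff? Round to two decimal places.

$34.78

EV = 2/9 × (-12) + 1/9 × 90 + 2/9 × 64 + 1/9 × (-45) + 2/9 × 53 + 1/9 × 58 = -2.6667 + 10 + 14.2222 − 5 + 11.7778 + 6.4444 = 34.7778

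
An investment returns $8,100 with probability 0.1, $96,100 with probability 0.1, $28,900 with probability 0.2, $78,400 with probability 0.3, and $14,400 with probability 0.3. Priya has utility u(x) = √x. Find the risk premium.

$6,404

E[u] = 0.1·√8100 + 0.1·√96100 + 0.2·√28900 + 0.3·√78400 + 0.3·√14400 = 0.1·90 + 0.1·310 + 0.2·170 + 0.3·280 + 0.3·120 = 194
CE = (194)² = 37636
Risk premium = EV − CE = 44040 − 37636 = 6404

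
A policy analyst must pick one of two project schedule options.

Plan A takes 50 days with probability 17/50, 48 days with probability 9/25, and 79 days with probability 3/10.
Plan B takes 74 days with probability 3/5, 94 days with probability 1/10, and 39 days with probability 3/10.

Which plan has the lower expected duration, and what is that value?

Plan A = 17/50 × 50 + 9/25 × 48 + 3/10 × 79 = 17 + 17.28 + 23.7 = 57.98
Plan B = 3/5 × 74 + 1/10 × 94 + 3/10 × 39 = 44.4 + 9.4 + 11.7 = 65.5

Plan A (57.98 days)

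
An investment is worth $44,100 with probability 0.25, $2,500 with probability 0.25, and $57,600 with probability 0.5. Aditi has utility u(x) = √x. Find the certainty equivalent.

$34,225

E[u] = 0.25·√44100 + 0.25·√2500 + 0.5·√57600 = 0.25·210 + 0.25·50 + 0.5·240 = 185
CE = (185)² = 34225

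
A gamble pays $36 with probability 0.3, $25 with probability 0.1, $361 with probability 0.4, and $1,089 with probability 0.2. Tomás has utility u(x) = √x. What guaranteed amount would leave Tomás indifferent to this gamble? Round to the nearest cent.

E[u] = 0.3·√36 + 0.1·√25 + 0.4·√361 + 0.2·√1089 = 0.3·6 + 0.1·5 + 0.4·19 + 0.2·33 = 16.5
CE = (16.5)² = 272.25

$272.25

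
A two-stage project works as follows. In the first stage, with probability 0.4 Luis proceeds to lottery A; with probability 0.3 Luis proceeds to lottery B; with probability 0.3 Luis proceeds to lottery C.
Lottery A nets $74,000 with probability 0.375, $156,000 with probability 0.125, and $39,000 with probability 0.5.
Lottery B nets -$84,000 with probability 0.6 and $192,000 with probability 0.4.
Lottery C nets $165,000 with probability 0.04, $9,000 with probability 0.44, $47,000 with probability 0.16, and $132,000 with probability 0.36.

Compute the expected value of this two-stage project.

EV(A) = 0.375 × 74000 + 0.125 × 156000 + 0.5 × 39000 = 27750 + 19500 + 19500 = 66750
EV(B) = 0.6 × (-84000) + 0.4 × 192000 = -50400 + 76800 = 26400
EV(C) = 0.04 × 165000 + 0.44 × 9000 + 0.16 × 47000 + 0.36 × 132000 = 6600 + 3960 + 7520 + 47520 = 65600
Overall = 0.4 × 66750 + 0.3 × 26400 + 0.3 × 65600 = 26700 + 7920 + 19680 = 54300

$54,300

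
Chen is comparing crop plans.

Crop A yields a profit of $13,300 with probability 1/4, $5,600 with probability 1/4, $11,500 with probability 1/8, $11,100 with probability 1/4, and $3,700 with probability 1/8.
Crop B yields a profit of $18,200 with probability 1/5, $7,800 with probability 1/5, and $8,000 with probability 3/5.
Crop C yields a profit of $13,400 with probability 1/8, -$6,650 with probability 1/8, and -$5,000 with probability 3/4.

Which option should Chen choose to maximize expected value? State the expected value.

Crop B ($10,000)

Crop A = 1/4 × 13300 + 1/4 × 5600 + 1/8 × 11500 + 1/4 × 11100 + 1/8 × 3700 = 3325 + 1400 + 1437.5 + 2775 + 462.5 = 9400
Crop B = 1/5 × 18200 + 1/5 × 7800 + 3/5 × 8000 = 3640 + 1560 + 4800 = 10000
Crop C = 1/8 × 13400 + 1/8 × (-6650) + 3/4 × (-5000) = 1675 − 831.25 − 3750 = -2906.25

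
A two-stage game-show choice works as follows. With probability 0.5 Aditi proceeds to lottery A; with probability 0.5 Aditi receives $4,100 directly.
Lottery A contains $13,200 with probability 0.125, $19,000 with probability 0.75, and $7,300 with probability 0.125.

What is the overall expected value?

$10,456.25

EV(A) = 0.125 × 13200 + 0.75 × 19000 + 0.125 × 7300 = 1650 + 14250 + 912.5 = 16812.5
Branch B: 4100 (certain)
Overall = 0.5 × 16812.5 + 0.5 × 4100 = 8406.25 + 2050 = 10456.25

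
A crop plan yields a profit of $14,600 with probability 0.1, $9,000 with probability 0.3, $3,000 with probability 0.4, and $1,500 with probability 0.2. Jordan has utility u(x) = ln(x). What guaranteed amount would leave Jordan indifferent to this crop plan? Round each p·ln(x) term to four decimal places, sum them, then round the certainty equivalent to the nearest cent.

E[u] = 0.1·ln(14600) + 0.3·ln(9000) + 0.4·ln(3000) + 0.2·ln(1500) = 0.9589 + 2.7315 + 3.2025 + 1.4626 = 8.3555
CE = e^8.3555 ≈ 4253.51

$4,253.51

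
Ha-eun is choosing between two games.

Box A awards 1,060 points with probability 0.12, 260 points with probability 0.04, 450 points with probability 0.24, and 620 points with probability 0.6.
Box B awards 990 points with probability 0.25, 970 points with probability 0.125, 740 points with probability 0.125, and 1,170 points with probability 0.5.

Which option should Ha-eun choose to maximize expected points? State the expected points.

Box B (1046.25 points)

Box A = 0.12 × 1060 + 0.04 × 260 + 0.24 × 450 + 0.6 × 620 = 127.2 + 10.4 + 108 + 372 = 617.6
Box B = 0.25 × 990 + 0.125 × 970 + 0.125 × 740 + 0.5 × 1170 = 247.5 + 121.25 + 92.5 + 585 = 1046.25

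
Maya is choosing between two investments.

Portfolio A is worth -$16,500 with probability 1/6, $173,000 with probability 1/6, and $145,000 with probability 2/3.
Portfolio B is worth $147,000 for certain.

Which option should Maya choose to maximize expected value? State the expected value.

Portfolio B ($147,000)

Portfolio A = 1/6 × (-16500) + 1/6 × 173000 + 2/3 × 145000 = -2750 + 28833.3333 + 96666.6667 = 122750
Portfolio B: 147000 (certain)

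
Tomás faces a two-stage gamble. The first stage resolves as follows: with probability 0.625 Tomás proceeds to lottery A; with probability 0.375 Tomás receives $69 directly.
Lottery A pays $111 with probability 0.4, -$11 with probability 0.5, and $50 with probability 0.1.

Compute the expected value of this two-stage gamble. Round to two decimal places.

EV(A) = 0.4 × 111 + 0.5 × (-11) + 0.1 × 50 = 44.4 − 5.5 + 5 = 43.9
Branch B: 69 (certain)
Overall = 0.625 × 43.9 + 0.375 × 69 = 27.4375 + 25.875 = 53.3125

$53.31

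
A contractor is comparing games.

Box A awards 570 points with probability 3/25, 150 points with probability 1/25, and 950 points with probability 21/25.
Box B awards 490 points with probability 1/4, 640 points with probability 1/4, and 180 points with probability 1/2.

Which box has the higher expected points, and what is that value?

Box A = 3/25 × 570 + 1/25 × 150 + 21/25 × 950 = 68.4 + 6 + 798 = 872.4
Box B = 1/4 × 490 + 1/4 × 640 + 1/2 × 180 = 122.5 + 160 + 90 = 372.5

Box A (872.4 points)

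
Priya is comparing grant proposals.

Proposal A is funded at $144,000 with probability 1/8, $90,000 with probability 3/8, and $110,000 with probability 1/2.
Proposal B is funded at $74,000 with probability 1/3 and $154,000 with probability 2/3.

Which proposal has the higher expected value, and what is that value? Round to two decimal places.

Proposal A = 1/8 × 144000 + 3/8 × 90000 + 1/2 × 110000 = 18000 + 33750 + 55000 = 106750
Proposal B = 1/3 × 74000 + 2/3 × 154000 = 24666.6667 + 102666.6667 = 127333.3333

Proposal B ($127,333.33)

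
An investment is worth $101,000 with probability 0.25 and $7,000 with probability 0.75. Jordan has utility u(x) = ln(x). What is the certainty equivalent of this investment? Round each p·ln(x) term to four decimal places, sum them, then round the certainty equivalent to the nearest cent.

$13,641.88

E[u] = 0.25·ln(101000) + 0.75·ln(7000) = 2.8807 + 6.6402 = 9.5209
CE = e^9.5209 ≈ 13641.88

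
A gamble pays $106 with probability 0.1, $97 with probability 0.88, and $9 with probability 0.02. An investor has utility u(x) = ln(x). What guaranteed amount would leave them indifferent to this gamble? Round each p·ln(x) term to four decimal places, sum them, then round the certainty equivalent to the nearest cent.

$93.31

E[u] = 0.1·ln(106) + 0.88·ln(97) + 0.02·ln(9) = 0.4663 + 4.0257 + 0.0439 = 4.5359
CE = e^4.5359 ≈ 93.31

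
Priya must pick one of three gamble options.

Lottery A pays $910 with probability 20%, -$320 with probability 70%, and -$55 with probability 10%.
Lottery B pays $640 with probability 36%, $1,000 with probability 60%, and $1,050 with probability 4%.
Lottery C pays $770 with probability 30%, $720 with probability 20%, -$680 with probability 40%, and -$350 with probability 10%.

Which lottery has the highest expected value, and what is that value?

Lottery A = 0.2 × 910 + 0.7 × (-320) + 0.1 × (-55) = 182 − 224 − 5.5 = -47.5
Lottery B = 0.36 × 640 + 0.6 × 1000 + 0.04 × 1050 = 230.4 + 600 + 42 = 872.4
Lottery C = 0.3 × 770 + 0.2 × 720 + 0.4 × (-680) + 0.1 × (-350) = 231 + 144 − 272 − 35 = 68

Lottery B ($872.40)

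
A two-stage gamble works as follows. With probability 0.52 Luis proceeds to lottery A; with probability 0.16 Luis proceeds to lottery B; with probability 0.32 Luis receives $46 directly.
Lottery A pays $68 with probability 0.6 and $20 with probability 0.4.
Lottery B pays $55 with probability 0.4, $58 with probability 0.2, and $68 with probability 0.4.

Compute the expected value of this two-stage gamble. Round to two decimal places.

EV(A) = 0.6 × 68 + 0.4 × 20 = 40.8 + 8 = 48.8
EV(B) = 0.4 × 55 + 0.2 × 58 + 0.4 × 68 = 22 + 11.6 + 27.2 = 60.8
Branch C: 46 (certain)
Overall = 0.52 × 48.8 + 0.16 × 60.8 + 0.32 × 46 = 25.376 + 9.728 + 14.72 = 49.824

$49.82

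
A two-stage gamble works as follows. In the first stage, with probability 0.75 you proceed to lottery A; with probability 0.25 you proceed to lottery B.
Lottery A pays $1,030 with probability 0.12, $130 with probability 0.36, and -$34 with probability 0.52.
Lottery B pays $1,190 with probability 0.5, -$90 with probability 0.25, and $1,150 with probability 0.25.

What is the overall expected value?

$329.54

EV(A) = 0.12 × 1030 + 0.36 × 130 + 0.52 × (-34) = 123.6 + 46.8 − 17.68 = 152.72
EV(B) = 0.5 × 1190 + 0.25 × (-90) + 0.25 × 1150 = 595 − 22.5 + 287.5 = 860
Overall = 0.75 × 152.72 + 0.25 × 860 = 114.54 + 215 = 329.54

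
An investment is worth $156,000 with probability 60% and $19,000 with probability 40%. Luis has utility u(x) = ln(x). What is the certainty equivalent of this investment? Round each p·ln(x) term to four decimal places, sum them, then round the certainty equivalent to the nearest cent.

E[u] = 0.6·ln(156000) + 0.4·ln(19000) = 7.1746 + 3.9409 = 11.1155
CE = e^11.1155 ≈ 67204.80

$67,204.80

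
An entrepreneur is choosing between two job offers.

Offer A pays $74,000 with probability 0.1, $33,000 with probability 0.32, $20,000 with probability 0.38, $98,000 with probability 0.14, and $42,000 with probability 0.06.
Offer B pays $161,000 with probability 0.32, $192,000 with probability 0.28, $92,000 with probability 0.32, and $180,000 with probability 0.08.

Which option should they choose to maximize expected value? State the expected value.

Offer B ($149,120)

Offer A = 0.1 × 74000 + 0.32 × 33000 + 0.38 × 20000 + 0.14 × 98000 + 0.06 × 42000 = 7400 + 10560 + 7600 + 13720 + 2520 = 41800
Offer B = 0.32 × 161000 + 0.28 × 192000 + 0.32 × 92000 + 0.08 × 180000 = 51520 + 53760 + 29440 + 14400 = 149120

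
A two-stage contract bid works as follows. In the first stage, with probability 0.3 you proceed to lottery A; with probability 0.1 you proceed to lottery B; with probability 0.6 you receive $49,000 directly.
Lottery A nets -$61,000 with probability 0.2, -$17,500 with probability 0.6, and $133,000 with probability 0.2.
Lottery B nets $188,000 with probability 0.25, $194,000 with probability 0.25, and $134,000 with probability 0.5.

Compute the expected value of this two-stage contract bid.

EV(A) = 0.2 × (-61000) + 0.6 × (-17500) + 0.2 × 133000 = -12200 − 10500 + 26600 = 3900
EV(B) = 0.25 × 188000 + 0.25 × 194000 + 0.5 × 134000 = 47000 + 48500 + 67000 = 162500
Branch C: 49000 (certain)
Overall = 0.3 × 3900 + 0.1 × 162500 + 0.6 × 49000 = 1170 + 16250 + 29400 = 46820

$46,820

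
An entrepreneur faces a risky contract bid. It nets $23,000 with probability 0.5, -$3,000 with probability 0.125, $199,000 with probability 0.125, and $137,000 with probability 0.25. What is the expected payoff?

$70,250

EV = 0.5 × 23000 + 0.125 × (-3000) + 0.125 × 199000 + 0.25 × 137000 = 11500 − 375 + 24875 + 34250 = 70250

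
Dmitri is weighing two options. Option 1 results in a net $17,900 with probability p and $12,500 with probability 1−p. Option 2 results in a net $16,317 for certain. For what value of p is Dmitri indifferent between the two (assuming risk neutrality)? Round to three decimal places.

p = 0.707

p·17900 + (1−p)·12500 = 16317
5400p + 12500 = 16317
p = (16317 − 12500) / 5400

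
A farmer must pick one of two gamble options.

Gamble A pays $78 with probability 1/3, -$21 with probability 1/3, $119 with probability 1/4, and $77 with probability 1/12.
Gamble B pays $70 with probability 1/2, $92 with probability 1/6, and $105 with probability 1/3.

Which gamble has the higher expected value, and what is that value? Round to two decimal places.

Gamble A = 1/3 × 78 + 1/3 × (-21) + 1/4 × 119 + 1/12 × 77 = 26 − 7 + 29.75 + 6.4167 = 55.1667
Gamble B = 1/2 × 70 + 1/6 × 92 + 1/3 × 105 = 35 + 15.3333 + 35 = 85.3333

Gamble B ($85.33)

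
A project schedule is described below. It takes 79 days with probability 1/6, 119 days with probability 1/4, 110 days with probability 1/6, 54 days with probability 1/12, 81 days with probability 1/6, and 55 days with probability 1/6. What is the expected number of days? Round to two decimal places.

88.42 days

EV = 1/6 × 79 + 1/4 × 119 + 1/6 × 110 + 1/12 × 54 + 1/6 × 81 + 1/6 × 55 = 13.1667 + 29.75 + 18.3333 + 4.5 + 13.5 + 9.1667 = 88.4167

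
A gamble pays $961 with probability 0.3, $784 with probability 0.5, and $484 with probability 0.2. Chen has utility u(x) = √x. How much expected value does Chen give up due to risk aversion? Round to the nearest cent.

$9.81

E[u] = 0.3·√961 + 0.5·√784 + 0.2·√484 = 0.3·31 + 0.5·28 + 0.2·22 = 27.7
CE = (27.7)² = 767.29
Risk premium = EV − CE = 777.1 − 767.29 = 9.81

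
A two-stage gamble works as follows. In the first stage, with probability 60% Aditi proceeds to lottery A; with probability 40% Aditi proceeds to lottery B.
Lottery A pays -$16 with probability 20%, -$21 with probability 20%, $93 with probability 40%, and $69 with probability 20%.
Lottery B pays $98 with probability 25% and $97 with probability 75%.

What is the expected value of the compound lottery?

EV(A) = 0.2 × (-16) + 0.2 × (-21) + 0.4 × 93 + 0.2 × 69 = -3.2 − 4.2 + 37.2 + 13.8 = 43.6
EV(B) = 0.25 × 98 + 0.75 × 97 = 24.5 + 72.75 = 97.25
Overall = 0.6 × 43.6 + 0.4 × 97.25 = 26.16 + 38.9 = 65.06

$65.06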